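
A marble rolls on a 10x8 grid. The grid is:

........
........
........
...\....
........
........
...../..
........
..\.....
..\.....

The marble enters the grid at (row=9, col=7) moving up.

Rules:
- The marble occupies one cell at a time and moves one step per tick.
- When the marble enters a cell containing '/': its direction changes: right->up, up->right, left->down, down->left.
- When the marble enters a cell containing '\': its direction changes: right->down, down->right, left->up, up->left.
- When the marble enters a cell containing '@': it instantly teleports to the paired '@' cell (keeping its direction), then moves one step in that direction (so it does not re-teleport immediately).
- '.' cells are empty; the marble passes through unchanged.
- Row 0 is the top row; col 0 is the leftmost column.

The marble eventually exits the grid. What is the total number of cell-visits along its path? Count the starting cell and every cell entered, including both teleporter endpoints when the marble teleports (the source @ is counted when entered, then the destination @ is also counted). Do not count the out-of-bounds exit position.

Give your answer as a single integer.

Answer: 10

Derivation:
Step 1: enter (9,7), '.' pass, move up to (8,7)
Step 2: enter (8,7), '.' pass, move up to (7,7)
Step 3: enter (7,7), '.' pass, move up to (6,7)
Step 4: enter (6,7), '.' pass, move up to (5,7)
Step 5: enter (5,7), '.' pass, move up to (4,7)
Step 6: enter (4,7), '.' pass, move up to (3,7)
Step 7: enter (3,7), '.' pass, move up to (2,7)
Step 8: enter (2,7), '.' pass, move up to (1,7)
Step 9: enter (1,7), '.' pass, move up to (0,7)
Step 10: enter (0,7), '.' pass, move up to (-1,7)
Step 11: at (-1,7) — EXIT via top edge, pos 7
Path length (cell visits): 10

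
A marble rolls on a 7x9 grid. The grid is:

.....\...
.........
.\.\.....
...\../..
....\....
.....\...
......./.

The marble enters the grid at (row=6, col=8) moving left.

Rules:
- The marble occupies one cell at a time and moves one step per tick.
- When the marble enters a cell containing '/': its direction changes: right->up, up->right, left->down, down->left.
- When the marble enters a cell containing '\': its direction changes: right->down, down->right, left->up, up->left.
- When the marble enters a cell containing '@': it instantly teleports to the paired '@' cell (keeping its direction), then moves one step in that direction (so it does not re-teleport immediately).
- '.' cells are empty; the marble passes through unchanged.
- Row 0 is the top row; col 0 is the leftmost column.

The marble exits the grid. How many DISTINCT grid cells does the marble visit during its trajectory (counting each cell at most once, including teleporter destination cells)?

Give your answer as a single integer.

Step 1: enter (6,8), '.' pass, move left to (6,7)
Step 2: enter (6,7), '/' deflects left->down, move down to (7,7)
Step 3: at (7,7) — EXIT via bottom edge, pos 7
Distinct cells visited: 2 (path length 2)

Answer: 2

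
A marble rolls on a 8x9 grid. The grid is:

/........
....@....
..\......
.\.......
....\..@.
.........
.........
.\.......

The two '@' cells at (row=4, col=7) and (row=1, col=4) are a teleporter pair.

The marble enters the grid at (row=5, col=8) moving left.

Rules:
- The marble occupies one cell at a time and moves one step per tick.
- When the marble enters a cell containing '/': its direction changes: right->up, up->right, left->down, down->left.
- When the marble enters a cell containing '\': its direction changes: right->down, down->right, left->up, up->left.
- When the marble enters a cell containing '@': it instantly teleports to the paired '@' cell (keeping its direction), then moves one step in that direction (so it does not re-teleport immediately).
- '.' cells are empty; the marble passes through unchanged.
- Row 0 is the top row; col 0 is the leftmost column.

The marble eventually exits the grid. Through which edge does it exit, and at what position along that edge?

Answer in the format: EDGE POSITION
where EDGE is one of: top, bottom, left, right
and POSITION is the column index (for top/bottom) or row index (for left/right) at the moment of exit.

Answer: left 5

Derivation:
Step 1: enter (5,8), '.' pass, move left to (5,7)
Step 2: enter (5,7), '.' pass, move left to (5,6)
Step 3: enter (5,6), '.' pass, move left to (5,5)
Step 4: enter (5,5), '.' pass, move left to (5,4)
Step 5: enter (5,4), '.' pass, move left to (5,3)
Step 6: enter (5,3), '.' pass, move left to (5,2)
Step 7: enter (5,2), '.' pass, move left to (5,1)
Step 8: enter (5,1), '.' pass, move left to (5,0)
Step 9: enter (5,0), '.' pass, move left to (5,-1)
Step 10: at (5,-1) — EXIT via left edge, pos 5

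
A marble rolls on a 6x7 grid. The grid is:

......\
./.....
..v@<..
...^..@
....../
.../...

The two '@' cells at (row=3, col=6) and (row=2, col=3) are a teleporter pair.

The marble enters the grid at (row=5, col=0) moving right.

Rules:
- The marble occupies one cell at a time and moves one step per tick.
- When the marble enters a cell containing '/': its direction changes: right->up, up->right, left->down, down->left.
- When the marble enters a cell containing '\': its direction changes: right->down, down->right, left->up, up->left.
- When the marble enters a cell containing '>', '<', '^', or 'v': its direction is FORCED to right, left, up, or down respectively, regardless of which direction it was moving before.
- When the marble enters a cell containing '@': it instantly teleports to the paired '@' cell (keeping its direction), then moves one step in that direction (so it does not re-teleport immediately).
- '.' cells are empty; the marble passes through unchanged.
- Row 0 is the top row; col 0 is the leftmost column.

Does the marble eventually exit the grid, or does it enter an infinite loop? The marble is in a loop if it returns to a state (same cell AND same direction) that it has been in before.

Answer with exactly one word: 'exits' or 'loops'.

Step 1: enter (5,0), '.' pass, move right to (5,1)
Step 2: enter (5,1), '.' pass, move right to (5,2)
Step 3: enter (5,2), '.' pass, move right to (5,3)
Step 4: enter (5,3), '/' deflects right->up, move up to (4,3)
Step 5: enter (4,3), '.' pass, move up to (3,3)
Step 6: enter (3,3), '^' forces up->up, move up to (2,3)
Step 7: enter (2,3), '@' teleport (2,3)->(3,6), also enter (3,6), move up to (2,6)
Step 8: enter (2,6), '.' pass, move up to (1,6)
Step 9: enter (1,6), '.' pass, move up to (0,6)
Step 10: enter (0,6), '\' deflects up->left, move left to (0,5)
Step 11: enter (0,5), '.' pass, move left to (0,4)
Step 12: enter (0,4), '.' pass, move left to (0,3)
Step 13: enter (0,3), '.' pass, move left to (0,2)
Step 14: enter (0,2), '.' pass, move left to (0,1)
Step 15: enter (0,1), '.' pass, move left to (0,0)
Step 16: enter (0,0), '.' pass, move left to (0,-1)
Step 17: at (0,-1) — EXIT via left edge, pos 0

Answer: exits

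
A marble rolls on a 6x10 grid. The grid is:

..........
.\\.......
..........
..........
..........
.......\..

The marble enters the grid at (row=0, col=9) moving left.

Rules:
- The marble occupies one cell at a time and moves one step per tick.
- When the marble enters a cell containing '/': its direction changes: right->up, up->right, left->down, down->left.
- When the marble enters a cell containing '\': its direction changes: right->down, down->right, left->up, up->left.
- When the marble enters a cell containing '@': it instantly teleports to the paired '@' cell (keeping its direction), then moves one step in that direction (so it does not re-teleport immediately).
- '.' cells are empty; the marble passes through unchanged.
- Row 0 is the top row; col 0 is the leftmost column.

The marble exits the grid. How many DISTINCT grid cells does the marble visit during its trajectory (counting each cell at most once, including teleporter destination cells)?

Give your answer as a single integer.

Step 1: enter (0,9), '.' pass, move left to (0,8)
Step 2: enter (0,8), '.' pass, move left to (0,7)
Step 3: enter (0,7), '.' pass, move left to (0,6)
Step 4: enter (0,6), '.' pass, move left to (0,5)
Step 5: enter (0,5), '.' pass, move left to (0,4)
Step 6: enter (0,4), '.' pass, move left to (0,3)
Step 7: enter (0,3), '.' pass, move left to (0,2)
Step 8: enter (0,2), '.' pass, move left to (0,1)
Step 9: enter (0,1), '.' pass, move left to (0,0)
Step 10: enter (0,0), '.' pass, move left to (0,-1)
Step 11: at (0,-1) — EXIT via left edge, pos 0
Distinct cells visited: 10 (path length 10)

Answer: 10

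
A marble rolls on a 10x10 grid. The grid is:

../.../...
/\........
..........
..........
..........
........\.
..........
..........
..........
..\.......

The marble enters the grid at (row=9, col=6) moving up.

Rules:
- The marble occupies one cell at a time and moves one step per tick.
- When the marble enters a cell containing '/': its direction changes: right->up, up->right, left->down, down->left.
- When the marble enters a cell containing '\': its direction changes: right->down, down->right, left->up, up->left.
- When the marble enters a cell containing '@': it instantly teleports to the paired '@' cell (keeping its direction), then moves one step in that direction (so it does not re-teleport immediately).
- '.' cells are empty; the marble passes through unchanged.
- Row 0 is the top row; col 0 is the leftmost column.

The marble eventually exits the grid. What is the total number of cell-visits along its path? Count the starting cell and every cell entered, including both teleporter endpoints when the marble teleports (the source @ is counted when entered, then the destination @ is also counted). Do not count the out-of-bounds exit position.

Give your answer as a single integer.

Answer: 13

Derivation:
Step 1: enter (9,6), '.' pass, move up to (8,6)
Step 2: enter (8,6), '.' pass, move up to (7,6)
Step 3: enter (7,6), '.' pass, move up to (6,6)
Step 4: enter (6,6), '.' pass, move up to (5,6)
Step 5: enter (5,6), '.' pass, move up to (4,6)
Step 6: enter (4,6), '.' pass, move up to (3,6)
Step 7: enter (3,6), '.' pass, move up to (2,6)
Step 8: enter (2,6), '.' pass, move up to (1,6)
Step 9: enter (1,6), '.' pass, move up to (0,6)
Step 10: enter (0,6), '/' deflects up->right, move right to (0,7)
Step 11: enter (0,7), '.' pass, move right to (0,8)
Step 12: enter (0,8), '.' pass, move right to (0,9)
Step 13: enter (0,9), '.' pass, move right to (0,10)
Step 14: at (0,10) — EXIT via right edge, pos 0
Path length (cell visits): 13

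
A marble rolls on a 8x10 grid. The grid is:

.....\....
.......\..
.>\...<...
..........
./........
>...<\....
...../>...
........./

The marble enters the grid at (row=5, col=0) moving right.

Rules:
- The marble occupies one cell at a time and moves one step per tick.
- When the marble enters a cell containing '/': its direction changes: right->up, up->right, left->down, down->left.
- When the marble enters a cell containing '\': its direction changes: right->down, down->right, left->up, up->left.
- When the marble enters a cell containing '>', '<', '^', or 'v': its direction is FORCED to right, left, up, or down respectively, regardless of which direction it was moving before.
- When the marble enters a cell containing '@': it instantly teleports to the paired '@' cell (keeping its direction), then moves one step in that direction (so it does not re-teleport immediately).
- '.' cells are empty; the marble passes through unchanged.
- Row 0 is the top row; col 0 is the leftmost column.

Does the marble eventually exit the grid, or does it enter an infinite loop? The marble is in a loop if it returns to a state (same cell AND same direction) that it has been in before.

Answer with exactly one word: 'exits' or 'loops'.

Step 1: enter (5,0), '>' forces right->right, move right to (5,1)
Step 2: enter (5,1), '.' pass, move right to (5,2)
Step 3: enter (5,2), '.' pass, move right to (5,3)
Step 4: enter (5,3), '.' pass, move right to (5,4)
Step 5: enter (5,4), '<' forces right->left, move left to (5,3)
Step 6: enter (5,3), '.' pass, move left to (5,2)
Step 7: enter (5,2), '.' pass, move left to (5,1)
Step 8: enter (5,1), '.' pass, move left to (5,0)
Step 9: enter (5,0), '>' forces left->right, move right to (5,1)
Step 10: at (5,1) dir=right — LOOP DETECTED (seen before)

Answer: loops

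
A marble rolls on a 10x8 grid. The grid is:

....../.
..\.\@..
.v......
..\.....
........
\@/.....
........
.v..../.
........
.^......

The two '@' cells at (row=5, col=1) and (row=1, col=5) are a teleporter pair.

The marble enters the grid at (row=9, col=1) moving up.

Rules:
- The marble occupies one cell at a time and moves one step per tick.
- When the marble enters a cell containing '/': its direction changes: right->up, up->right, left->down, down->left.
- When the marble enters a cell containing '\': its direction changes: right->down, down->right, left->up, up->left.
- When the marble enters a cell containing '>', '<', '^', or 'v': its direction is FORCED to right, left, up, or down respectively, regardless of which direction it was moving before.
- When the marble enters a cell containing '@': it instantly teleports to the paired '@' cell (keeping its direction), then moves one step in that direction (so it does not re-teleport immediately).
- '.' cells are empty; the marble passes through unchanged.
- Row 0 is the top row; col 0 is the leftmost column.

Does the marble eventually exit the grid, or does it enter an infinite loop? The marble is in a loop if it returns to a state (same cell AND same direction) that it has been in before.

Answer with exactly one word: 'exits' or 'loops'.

Answer: loops

Derivation:
Step 1: enter (9,1), '^' forces up->up, move up to (8,1)
Step 2: enter (8,1), '.' pass, move up to (7,1)
Step 3: enter (7,1), 'v' forces up->down, move down to (8,1)
Step 4: enter (8,1), '.' pass, move down to (9,1)
Step 5: enter (9,1), '^' forces down->up, move up to (8,1)
Step 6: at (8,1) dir=up — LOOP DETECTED (seen before)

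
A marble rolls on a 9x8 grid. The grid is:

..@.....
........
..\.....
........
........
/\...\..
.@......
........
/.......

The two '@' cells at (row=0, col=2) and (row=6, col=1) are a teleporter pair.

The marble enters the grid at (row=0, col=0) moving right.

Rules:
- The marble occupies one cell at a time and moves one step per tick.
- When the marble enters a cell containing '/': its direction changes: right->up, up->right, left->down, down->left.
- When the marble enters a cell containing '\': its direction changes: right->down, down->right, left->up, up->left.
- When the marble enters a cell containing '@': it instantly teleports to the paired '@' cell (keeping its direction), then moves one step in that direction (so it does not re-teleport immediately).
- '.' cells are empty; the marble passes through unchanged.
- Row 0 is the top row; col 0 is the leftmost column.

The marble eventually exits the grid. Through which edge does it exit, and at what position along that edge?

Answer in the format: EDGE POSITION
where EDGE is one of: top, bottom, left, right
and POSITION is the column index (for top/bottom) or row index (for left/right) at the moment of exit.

Answer: right 6

Derivation:
Step 1: enter (0,0), '.' pass, move right to (0,1)
Step 2: enter (0,1), '.' pass, move right to (0,2)
Step 3: enter (0,2), '@' teleport (0,2)->(6,1), also enter (6,1), move right to (6,2)
Step 4: enter (6,2), '.' pass, move right to (6,3)
Step 5: enter (6,3), '.' pass, move right to (6,4)
Step 6: enter (6,4), '.' pass, move right to (6,5)
Step 7: enter (6,5), '.' pass, move right to (6,6)
Step 8: enter (6,6), '.' pass, move right to (6,7)
Step 9: enter (6,7), '.' pass, move right to (6,8)
Step 10: at (6,8) — EXIT via right edge, pos 6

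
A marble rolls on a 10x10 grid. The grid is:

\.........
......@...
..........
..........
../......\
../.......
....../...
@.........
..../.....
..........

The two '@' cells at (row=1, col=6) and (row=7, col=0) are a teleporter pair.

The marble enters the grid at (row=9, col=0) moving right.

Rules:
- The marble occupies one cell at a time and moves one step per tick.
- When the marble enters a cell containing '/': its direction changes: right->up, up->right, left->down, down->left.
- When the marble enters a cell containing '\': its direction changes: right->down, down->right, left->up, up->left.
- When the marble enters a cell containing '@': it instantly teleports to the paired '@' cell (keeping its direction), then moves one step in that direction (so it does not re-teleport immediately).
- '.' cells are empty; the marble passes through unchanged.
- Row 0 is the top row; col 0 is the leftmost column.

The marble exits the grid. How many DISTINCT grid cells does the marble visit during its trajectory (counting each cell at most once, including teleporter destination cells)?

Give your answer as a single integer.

Answer: 10

Derivation:
Step 1: enter (9,0), '.' pass, move right to (9,1)
Step 2: enter (9,1), '.' pass, move right to (9,2)
Step 3: enter (9,2), '.' pass, move right to (9,3)
Step 4: enter (9,3), '.' pass, move right to (9,4)
Step 5: enter (9,4), '.' pass, move right to (9,5)
Step 6: enter (9,5), '.' pass, move right to (9,6)
Step 7: enter (9,6), '.' pass, move right to (9,7)
Step 8: enter (9,7), '.' pass, move right to (9,8)
Step 9: enter (9,8), '.' pass, move right to (9,9)
Step 10: enter (9,9), '.' pass, move right to (9,10)
Step 11: at (9,10) — EXIT via right edge, pos 9
Distinct cells visited: 10 (path length 10)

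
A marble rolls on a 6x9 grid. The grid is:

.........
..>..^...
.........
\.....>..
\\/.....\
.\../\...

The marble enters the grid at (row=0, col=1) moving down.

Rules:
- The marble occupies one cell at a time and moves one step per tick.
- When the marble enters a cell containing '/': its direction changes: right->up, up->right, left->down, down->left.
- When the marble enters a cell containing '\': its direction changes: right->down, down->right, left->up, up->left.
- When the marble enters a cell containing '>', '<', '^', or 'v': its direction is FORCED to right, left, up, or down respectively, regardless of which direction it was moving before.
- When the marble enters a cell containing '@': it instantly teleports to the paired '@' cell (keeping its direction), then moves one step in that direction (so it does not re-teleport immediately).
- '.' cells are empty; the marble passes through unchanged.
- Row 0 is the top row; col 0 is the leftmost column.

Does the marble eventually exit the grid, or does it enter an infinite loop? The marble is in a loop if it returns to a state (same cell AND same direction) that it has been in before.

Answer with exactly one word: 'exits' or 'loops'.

Step 1: enter (0,1), '.' pass, move down to (1,1)
Step 2: enter (1,1), '.' pass, move down to (2,1)
Step 3: enter (2,1), '.' pass, move down to (3,1)
Step 4: enter (3,1), '.' pass, move down to (4,1)
Step 5: enter (4,1), '\' deflects down->right, move right to (4,2)
Step 6: enter (4,2), '/' deflects right->up, move up to (3,2)
Step 7: enter (3,2), '.' pass, move up to (2,2)
Step 8: enter (2,2), '.' pass, move up to (1,2)
Step 9: enter (1,2), '>' forces up->right, move right to (1,3)
Step 10: enter (1,3), '.' pass, move right to (1,4)
Step 11: enter (1,4), '.' pass, move right to (1,5)
Step 12: enter (1,5), '^' forces right->up, move up to (0,5)
Step 13: enter (0,5), '.' pass, move up to (-1,5)
Step 14: at (-1,5) — EXIT via top edge, pos 5

Answer: exits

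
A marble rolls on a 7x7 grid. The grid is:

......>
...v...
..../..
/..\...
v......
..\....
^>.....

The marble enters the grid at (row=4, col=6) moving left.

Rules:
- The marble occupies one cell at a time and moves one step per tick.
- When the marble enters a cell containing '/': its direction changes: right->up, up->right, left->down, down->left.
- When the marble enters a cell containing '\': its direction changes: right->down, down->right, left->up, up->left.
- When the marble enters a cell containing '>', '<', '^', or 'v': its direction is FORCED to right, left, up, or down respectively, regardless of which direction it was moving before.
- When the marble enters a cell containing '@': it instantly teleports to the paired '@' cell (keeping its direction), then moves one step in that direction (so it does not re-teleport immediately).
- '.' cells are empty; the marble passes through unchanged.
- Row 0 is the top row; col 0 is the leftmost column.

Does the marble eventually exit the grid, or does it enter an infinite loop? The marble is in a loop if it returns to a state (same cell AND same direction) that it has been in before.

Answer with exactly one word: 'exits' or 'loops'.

Step 1: enter (4,6), '.' pass, move left to (4,5)
Step 2: enter (4,5), '.' pass, move left to (4,4)
Step 3: enter (4,4), '.' pass, move left to (4,3)
Step 4: enter (4,3), '.' pass, move left to (4,2)
Step 5: enter (4,2), '.' pass, move left to (4,1)
Step 6: enter (4,1), '.' pass, move left to (4,0)
Step 7: enter (4,0), 'v' forces left->down, move down to (5,0)
Step 8: enter (5,0), '.' pass, move down to (6,0)
Step 9: enter (6,0), '^' forces down->up, move up to (5,0)
Step 10: enter (5,0), '.' pass, move up to (4,0)
Step 11: enter (4,0), 'v' forces up->down, move down to (5,0)
Step 12: at (5,0) dir=down — LOOP DETECTED (seen before)

Answer: loops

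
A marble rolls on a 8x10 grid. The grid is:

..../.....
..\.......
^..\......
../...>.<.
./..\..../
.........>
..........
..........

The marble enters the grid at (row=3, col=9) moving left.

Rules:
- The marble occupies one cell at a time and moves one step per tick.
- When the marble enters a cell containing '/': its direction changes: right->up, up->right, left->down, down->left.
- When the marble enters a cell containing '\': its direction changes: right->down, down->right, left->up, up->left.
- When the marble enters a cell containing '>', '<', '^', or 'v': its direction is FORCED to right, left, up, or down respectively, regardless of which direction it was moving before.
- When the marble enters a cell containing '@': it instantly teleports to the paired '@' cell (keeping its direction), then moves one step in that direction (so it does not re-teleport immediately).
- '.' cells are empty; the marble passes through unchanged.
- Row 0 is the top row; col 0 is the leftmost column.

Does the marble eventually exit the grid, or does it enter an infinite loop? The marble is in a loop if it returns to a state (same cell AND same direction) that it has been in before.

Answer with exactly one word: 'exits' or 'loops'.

Step 1: enter (3,9), '.' pass, move left to (3,8)
Step 2: enter (3,8), '<' forces left->left, move left to (3,7)
Step 3: enter (3,7), '.' pass, move left to (3,6)
Step 4: enter (3,6), '>' forces left->right, move right to (3,7)
Step 5: enter (3,7), '.' pass, move right to (3,8)
Step 6: enter (3,8), '<' forces right->left, move left to (3,7)
Step 7: at (3,7) dir=left — LOOP DETECTED (seen before)

Answer: loops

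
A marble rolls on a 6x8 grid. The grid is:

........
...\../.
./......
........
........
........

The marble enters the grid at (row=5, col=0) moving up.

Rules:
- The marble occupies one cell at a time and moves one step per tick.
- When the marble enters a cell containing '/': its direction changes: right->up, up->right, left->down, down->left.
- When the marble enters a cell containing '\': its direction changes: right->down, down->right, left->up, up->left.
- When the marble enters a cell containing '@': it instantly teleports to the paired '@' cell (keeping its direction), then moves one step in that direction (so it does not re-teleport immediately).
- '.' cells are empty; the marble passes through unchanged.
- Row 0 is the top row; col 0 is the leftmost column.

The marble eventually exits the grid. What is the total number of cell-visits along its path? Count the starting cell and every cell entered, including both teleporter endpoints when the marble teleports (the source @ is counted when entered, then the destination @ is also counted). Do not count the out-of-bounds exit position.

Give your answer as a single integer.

Step 1: enter (5,0), '.' pass, move up to (4,0)
Step 2: enter (4,0), '.' pass, move up to (3,0)
Step 3: enter (3,0), '.' pass, move up to (2,0)
Step 4: enter (2,0), '.' pass, move up to (1,0)
Step 5: enter (1,0), '.' pass, move up to (0,0)
Step 6: enter (0,0), '.' pass, move up to (-1,0)
Step 7: at (-1,0) — EXIT via top edge, pos 0
Path length (cell visits): 6

Answer: 6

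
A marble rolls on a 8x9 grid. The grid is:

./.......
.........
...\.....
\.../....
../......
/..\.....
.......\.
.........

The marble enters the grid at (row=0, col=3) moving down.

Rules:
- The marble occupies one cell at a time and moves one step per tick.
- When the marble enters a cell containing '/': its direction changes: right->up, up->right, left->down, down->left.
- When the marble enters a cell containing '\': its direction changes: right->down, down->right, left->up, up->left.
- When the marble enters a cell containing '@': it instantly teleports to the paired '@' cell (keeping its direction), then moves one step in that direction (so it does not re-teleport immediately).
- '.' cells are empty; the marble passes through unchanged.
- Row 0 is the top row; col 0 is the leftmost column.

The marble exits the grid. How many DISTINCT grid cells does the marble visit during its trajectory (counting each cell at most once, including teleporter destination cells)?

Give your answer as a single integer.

Answer: 8

Derivation:
Step 1: enter (0,3), '.' pass, move down to (1,3)
Step 2: enter (1,3), '.' pass, move down to (2,3)
Step 3: enter (2,3), '\' deflects down->right, move right to (2,4)
Step 4: enter (2,4), '.' pass, move right to (2,5)
Step 5: enter (2,5), '.' pass, move right to (2,6)
Step 6: enter (2,6), '.' pass, move right to (2,7)
Step 7: enter (2,7), '.' pass, move right to (2,8)
Step 8: enter (2,8), '.' pass, move right to (2,9)
Step 9: at (2,9) — EXIT via right edge, pos 2
Distinct cells visited: 8 (path length 8)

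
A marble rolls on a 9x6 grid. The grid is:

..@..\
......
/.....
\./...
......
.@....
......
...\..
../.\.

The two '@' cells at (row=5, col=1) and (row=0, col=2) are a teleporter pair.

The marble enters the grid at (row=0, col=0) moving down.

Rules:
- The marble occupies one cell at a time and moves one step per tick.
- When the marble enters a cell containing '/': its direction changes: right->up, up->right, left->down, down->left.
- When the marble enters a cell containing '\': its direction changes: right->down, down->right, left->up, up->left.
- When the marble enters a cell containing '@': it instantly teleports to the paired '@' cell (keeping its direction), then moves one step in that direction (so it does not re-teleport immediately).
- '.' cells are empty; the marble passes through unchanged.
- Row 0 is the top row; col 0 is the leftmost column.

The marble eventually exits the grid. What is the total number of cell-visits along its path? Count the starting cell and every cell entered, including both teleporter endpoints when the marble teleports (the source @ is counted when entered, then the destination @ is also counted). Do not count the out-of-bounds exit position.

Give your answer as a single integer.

Answer: 3

Derivation:
Step 1: enter (0,0), '.' pass, move down to (1,0)
Step 2: enter (1,0), '.' pass, move down to (2,0)
Step 3: enter (2,0), '/' deflects down->left, move left to (2,-1)
Step 4: at (2,-1) — EXIT via left edge, pos 2
Path length (cell visits): 3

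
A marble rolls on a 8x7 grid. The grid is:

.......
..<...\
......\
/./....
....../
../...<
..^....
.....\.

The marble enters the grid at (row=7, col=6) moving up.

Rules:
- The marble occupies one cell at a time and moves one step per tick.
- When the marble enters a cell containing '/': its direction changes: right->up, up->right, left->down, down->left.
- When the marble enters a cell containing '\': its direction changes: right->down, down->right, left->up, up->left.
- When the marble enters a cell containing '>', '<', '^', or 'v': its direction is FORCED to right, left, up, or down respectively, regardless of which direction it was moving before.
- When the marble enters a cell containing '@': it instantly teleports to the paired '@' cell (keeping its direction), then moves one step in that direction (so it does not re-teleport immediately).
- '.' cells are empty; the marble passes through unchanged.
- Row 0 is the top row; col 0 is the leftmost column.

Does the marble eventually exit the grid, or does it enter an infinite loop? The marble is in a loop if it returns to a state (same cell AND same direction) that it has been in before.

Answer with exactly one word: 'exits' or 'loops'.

Answer: loops

Derivation:
Step 1: enter (7,6), '.' pass, move up to (6,6)
Step 2: enter (6,6), '.' pass, move up to (5,6)
Step 3: enter (5,6), '<' forces up->left, move left to (5,5)
Step 4: enter (5,5), '.' pass, move left to (5,4)
Step 5: enter (5,4), '.' pass, move left to (5,3)
Step 6: enter (5,3), '.' pass, move left to (5,2)
Step 7: enter (5,2), '/' deflects left->down, move down to (6,2)
Step 8: enter (6,2), '^' forces down->up, move up to (5,2)
Step 9: enter (5,2), '/' deflects up->right, move right to (5,3)
Step 10: enter (5,3), '.' pass, move right to (5,4)
Step 11: enter (5,4), '.' pass, move right to (5,5)
Step 12: enter (5,5), '.' pass, move right to (5,6)
Step 13: enter (5,6), '<' forces right->left, move left to (5,5)
Step 14: at (5,5) dir=left — LOOP DETECTED (seen before)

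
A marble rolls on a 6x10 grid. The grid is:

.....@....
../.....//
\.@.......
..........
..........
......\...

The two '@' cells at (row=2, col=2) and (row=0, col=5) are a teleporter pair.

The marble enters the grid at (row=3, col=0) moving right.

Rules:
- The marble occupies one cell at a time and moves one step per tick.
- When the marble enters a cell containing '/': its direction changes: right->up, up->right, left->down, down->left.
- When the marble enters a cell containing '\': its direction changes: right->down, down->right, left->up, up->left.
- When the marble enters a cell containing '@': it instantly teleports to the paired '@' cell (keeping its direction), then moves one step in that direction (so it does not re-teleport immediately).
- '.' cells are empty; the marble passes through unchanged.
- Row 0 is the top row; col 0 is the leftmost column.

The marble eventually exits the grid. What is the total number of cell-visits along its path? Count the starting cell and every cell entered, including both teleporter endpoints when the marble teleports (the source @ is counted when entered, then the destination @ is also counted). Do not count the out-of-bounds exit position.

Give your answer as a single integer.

Answer: 10

Derivation:
Step 1: enter (3,0), '.' pass, move right to (3,1)
Step 2: enter (3,1), '.' pass, move right to (3,2)
Step 3: enter (3,2), '.' pass, move right to (3,3)
Step 4: enter (3,3), '.' pass, move right to (3,4)
Step 5: enter (3,4), '.' pass, move right to (3,5)
Step 6: enter (3,5), '.' pass, move right to (3,6)
Step 7: enter (3,6), '.' pass, move right to (3,7)
Step 8: enter (3,7), '.' pass, move right to (3,8)
Step 9: enter (3,8), '.' pass, move right to (3,9)
Step 10: enter (3,9), '.' pass, move right to (3,10)
Step 11: at (3,10) — EXIT via right edge, pos 3
Path length (cell visits): 10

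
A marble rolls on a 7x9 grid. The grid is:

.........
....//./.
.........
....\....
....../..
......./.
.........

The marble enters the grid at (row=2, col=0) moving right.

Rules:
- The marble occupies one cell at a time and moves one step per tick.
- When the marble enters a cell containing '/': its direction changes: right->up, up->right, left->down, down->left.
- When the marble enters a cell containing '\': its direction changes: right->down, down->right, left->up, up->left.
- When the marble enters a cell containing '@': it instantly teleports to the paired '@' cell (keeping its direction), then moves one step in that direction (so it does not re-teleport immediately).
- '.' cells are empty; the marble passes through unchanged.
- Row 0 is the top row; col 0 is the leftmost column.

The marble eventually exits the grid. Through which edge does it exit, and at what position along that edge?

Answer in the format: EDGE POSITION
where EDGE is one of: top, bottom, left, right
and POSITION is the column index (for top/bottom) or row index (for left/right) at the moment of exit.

Answer: right 2

Derivation:
Step 1: enter (2,0), '.' pass, move right to (2,1)
Step 2: enter (2,1), '.' pass, move right to (2,2)
Step 3: enter (2,2), '.' pass, move right to (2,3)
Step 4: enter (2,3), '.' pass, move right to (2,4)
Step 5: enter (2,4), '.' pass, move right to (2,5)
Step 6: enter (2,5), '.' pass, move right to (2,6)
Step 7: enter (2,6), '.' pass, move right to (2,7)
Step 8: enter (2,7), '.' pass, move right to (2,8)
Step 9: enter (2,8), '.' pass, move right to (2,9)
Step 10: at (2,9) — EXIT via right edge, pos 2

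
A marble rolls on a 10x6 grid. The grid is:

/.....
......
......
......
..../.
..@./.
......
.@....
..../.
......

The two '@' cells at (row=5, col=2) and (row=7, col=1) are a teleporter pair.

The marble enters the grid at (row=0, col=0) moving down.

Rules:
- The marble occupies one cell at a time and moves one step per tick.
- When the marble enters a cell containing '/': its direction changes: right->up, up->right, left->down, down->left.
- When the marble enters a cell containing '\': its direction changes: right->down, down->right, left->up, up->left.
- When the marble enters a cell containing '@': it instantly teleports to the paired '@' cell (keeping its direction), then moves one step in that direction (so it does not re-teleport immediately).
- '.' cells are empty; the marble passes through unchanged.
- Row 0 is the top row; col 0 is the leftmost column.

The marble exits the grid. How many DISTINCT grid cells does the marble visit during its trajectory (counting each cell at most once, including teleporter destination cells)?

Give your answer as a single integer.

Answer: 1

Derivation:
Step 1: enter (0,0), '/' deflects down->left, move left to (0,-1)
Step 2: at (0,-1) — EXIT via left edge, pos 0
Distinct cells visited: 1 (path length 1)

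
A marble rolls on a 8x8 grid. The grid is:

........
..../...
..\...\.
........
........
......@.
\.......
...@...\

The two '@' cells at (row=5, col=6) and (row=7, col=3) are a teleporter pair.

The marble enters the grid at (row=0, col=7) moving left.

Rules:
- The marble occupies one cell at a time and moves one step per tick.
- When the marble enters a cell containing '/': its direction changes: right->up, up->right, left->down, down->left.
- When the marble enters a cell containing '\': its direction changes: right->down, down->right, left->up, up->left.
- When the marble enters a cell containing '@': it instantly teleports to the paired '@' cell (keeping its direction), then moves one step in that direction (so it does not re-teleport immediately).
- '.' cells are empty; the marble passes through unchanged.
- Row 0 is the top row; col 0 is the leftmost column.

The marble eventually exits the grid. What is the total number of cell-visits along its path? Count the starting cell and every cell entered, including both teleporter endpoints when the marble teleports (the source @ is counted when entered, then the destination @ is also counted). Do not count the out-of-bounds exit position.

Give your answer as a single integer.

Answer: 8

Derivation:
Step 1: enter (0,7), '.' pass, move left to (0,6)
Step 2: enter (0,6), '.' pass, move left to (0,5)
Step 3: enter (0,5), '.' pass, move left to (0,4)
Step 4: enter (0,4), '.' pass, move left to (0,3)
Step 5: enter (0,3), '.' pass, move left to (0,2)
Step 6: enter (0,2), '.' pass, move left to (0,1)
Step 7: enter (0,1), '.' pass, move left to (0,0)
Step 8: enter (0,0), '.' pass, move left to (0,-1)
Step 9: at (0,-1) — EXIT via left edge, pos 0
Path length (cell visits): 8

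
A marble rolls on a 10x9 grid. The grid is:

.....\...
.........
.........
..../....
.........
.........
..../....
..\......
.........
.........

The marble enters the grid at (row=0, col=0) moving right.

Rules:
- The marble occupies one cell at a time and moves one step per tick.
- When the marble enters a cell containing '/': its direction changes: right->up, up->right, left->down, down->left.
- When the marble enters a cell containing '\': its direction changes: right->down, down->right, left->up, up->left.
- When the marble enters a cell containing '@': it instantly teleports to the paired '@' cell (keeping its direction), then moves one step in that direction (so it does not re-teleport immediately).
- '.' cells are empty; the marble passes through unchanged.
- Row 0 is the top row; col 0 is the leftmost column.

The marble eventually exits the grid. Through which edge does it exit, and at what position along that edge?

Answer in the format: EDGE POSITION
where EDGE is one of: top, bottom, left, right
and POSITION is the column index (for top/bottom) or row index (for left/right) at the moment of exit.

Step 1: enter (0,0), '.' pass, move right to (0,1)
Step 2: enter (0,1), '.' pass, move right to (0,2)
Step 3: enter (0,2), '.' pass, move right to (0,3)
Step 4: enter (0,3), '.' pass, move right to (0,4)
Step 5: enter (0,4), '.' pass, move right to (0,5)
Step 6: enter (0,5), '\' deflects right->down, move down to (1,5)
Step 7: enter (1,5), '.' pass, move down to (2,5)
Step 8: enter (2,5), '.' pass, move down to (3,5)
Step 9: enter (3,5), '.' pass, move down to (4,5)
Step 10: enter (4,5), '.' pass, move down to (5,5)
Step 11: enter (5,5), '.' pass, move down to (6,5)
Step 12: enter (6,5), '.' pass, move down to (7,5)
Step 13: enter (7,5), '.' pass, move down to (8,5)
Step 14: enter (8,5), '.' pass, move down to (9,5)
Step 15: enter (9,5), '.' pass, move down to (10,5)
Step 16: at (10,5) — EXIT via bottom edge, pos 5

Answer: bottom 5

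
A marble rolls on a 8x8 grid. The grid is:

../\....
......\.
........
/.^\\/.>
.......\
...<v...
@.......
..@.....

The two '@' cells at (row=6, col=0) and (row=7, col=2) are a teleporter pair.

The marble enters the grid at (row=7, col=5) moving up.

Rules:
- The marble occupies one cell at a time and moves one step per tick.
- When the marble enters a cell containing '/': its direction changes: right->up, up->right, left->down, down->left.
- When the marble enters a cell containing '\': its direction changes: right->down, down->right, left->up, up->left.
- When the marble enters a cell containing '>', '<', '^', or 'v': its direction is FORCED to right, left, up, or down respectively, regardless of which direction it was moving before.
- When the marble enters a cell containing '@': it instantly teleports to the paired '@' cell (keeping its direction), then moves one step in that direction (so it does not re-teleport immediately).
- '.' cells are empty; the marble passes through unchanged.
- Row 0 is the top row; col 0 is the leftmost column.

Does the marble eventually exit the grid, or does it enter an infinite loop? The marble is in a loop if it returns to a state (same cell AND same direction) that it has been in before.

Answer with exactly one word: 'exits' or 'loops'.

Answer: exits

Derivation:
Step 1: enter (7,5), '.' pass, move up to (6,5)
Step 2: enter (6,5), '.' pass, move up to (5,5)
Step 3: enter (5,5), '.' pass, move up to (4,5)
Step 4: enter (4,5), '.' pass, move up to (3,5)
Step 5: enter (3,5), '/' deflects up->right, move right to (3,6)
Step 6: enter (3,6), '.' pass, move right to (3,7)
Step 7: enter (3,7), '>' forces right->right, move right to (3,8)
Step 8: at (3,8) — EXIT via right edge, pos 3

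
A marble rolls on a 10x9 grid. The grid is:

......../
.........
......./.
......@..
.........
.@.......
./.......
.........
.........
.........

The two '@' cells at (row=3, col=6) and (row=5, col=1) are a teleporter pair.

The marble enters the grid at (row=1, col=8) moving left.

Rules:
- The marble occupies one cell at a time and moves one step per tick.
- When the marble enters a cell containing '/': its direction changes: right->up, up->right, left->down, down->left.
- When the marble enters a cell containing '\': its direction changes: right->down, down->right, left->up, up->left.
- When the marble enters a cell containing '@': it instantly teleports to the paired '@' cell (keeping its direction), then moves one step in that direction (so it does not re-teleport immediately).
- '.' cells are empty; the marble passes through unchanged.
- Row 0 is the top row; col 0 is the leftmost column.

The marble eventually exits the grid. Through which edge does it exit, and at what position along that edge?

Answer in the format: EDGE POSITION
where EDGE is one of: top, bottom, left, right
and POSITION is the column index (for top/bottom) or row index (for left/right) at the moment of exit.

Step 1: enter (1,8), '.' pass, move left to (1,7)
Step 2: enter (1,7), '.' pass, move left to (1,6)
Step 3: enter (1,6), '.' pass, move left to (1,5)
Step 4: enter (1,5), '.' pass, move left to (1,4)
Step 5: enter (1,4), '.' pass, move left to (1,3)
Step 6: enter (1,3), '.' pass, move left to (1,2)
Step 7: enter (1,2), '.' pass, move left to (1,1)
Step 8: enter (1,1), '.' pass, move left to (1,0)
Step 9: enter (1,0), '.' pass, move left to (1,-1)
Step 10: at (1,-1) — EXIT via left edge, pos 1

Answer: left 1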